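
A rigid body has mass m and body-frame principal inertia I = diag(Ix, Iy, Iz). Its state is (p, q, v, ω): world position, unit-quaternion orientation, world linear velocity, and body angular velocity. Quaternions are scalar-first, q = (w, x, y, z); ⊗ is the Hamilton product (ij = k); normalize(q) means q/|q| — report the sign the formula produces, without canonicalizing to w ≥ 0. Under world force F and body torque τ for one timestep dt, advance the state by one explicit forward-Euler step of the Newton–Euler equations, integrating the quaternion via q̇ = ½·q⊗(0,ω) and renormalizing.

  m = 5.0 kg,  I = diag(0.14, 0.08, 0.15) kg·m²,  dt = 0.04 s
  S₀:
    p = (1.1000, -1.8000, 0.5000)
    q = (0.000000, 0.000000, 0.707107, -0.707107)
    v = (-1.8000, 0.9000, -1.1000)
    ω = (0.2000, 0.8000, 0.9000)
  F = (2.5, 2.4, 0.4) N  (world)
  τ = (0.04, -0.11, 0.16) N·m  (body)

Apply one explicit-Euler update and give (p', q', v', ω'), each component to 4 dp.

a = (0.5000, 0.4800, 0.0800)
p' = p + v·dt = (1.0280, -1.7640, 0.4560)
v + (F/m)dt = (-1.7800, 0.9192, -1.0968)
angular accel α = (-0.0743, -1.3525, 1.1307)
ω' = ω + α·dt = (0.1970, 0.7459, 0.9452)
Hamilton product q⊗(0,ω) = (0.0707107, 1.2020819, -0.1414214, -0.1414214)
q + ½dt·q⊗(0,ω), renormalized = (0.0014, 0.0240, 0.7041, -0.7097)

p' = (1.0280, -1.7640, 0.4560)
q' = (0.0014, 0.0240, 0.7041, -0.7097)
v' = (-1.7800, 0.9192, -1.0968)
ω' = (0.1970, 0.7459, 0.9452)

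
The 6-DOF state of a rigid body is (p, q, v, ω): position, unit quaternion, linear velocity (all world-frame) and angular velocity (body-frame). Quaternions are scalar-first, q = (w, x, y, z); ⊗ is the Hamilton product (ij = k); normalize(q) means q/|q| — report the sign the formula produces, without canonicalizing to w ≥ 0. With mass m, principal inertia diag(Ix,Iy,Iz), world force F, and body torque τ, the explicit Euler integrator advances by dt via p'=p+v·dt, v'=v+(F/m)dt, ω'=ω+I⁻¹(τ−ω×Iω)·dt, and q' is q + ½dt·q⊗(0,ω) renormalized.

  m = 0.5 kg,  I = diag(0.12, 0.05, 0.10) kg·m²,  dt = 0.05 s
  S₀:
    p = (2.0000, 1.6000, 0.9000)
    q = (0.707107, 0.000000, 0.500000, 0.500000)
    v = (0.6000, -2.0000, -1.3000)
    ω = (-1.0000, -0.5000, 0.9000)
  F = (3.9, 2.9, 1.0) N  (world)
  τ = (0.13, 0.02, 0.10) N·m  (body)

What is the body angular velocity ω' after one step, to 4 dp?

ω' = (-0.9365, -0.4620, 0.9675)

α = I⁻¹(τ − ω×Iω) = (1.2708, 0.7600, 1.3500)
ω + α·dt = (-0.9365, -0.4620, 0.9675)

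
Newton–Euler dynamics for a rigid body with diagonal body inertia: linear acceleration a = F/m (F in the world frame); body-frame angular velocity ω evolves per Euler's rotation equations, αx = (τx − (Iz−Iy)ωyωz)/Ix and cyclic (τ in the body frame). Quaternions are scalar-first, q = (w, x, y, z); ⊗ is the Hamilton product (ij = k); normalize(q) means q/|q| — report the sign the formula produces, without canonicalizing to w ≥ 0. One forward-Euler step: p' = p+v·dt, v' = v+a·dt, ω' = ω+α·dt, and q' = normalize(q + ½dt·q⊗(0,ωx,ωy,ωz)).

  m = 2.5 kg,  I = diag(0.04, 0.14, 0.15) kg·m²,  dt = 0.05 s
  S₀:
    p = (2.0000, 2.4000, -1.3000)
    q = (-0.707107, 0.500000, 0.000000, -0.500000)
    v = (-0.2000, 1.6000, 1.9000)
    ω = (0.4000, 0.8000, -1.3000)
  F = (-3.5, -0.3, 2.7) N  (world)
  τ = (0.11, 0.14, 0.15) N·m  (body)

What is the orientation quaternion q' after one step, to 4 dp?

2q̇ = q⊗(0,ω) = (-0.8500000, 0.1171572, -0.1156856, 1.3192391)
q' = normalize(q + ½dt·q⊗(0,ω)) = (-0.7278, 0.5025, -0.0029, -0.4667)

q' = (-0.7278, 0.5025, -0.0029, -0.4667)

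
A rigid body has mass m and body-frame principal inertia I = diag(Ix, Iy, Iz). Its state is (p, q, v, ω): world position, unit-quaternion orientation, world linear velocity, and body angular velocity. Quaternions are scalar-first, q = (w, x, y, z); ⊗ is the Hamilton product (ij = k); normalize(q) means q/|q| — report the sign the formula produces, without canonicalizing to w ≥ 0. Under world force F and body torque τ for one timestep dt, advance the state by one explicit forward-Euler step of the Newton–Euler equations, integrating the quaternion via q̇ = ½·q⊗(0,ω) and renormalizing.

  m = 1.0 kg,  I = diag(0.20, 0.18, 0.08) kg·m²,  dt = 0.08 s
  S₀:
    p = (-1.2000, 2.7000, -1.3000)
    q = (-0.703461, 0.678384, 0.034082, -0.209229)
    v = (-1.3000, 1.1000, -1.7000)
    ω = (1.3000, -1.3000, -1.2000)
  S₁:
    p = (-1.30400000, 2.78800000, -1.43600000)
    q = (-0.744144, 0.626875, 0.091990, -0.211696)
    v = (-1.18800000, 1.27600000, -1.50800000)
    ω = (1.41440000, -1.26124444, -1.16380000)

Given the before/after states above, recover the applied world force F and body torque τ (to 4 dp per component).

F = (1.4000, 2.2000, 2.4000)
τ = (0.1300, -0.1000, 0.0700)

Δω = ω₁−ω₀ = (0.11440000, 0.03875556, 0.03620000)
precession coupling = (-0.1560, -0.1872, 0.0338)
I·α + gyro = (0.1300, -0.1000, 0.0700)
velocity change Δv = (0.11200000, 0.17600000, 0.19200000)
F = m·Δv/dt = (1.4000, 2.2000, 2.4000)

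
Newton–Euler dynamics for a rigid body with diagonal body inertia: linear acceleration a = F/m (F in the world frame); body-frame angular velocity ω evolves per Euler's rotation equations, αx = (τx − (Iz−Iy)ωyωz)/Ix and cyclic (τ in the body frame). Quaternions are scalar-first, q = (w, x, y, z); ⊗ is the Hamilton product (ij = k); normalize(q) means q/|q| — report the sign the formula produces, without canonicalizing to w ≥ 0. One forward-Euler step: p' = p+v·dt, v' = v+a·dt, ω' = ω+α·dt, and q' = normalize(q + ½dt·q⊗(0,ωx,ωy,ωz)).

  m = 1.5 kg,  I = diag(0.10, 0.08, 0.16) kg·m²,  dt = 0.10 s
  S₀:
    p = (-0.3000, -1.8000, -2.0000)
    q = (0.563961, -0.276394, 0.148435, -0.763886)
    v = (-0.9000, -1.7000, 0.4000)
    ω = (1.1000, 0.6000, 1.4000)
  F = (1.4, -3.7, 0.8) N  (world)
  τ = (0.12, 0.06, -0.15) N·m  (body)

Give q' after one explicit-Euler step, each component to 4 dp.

q' = (0.6254, -0.2111, 0.1421, -0.7376)

q⊗(0,ω) = (1.2844128, 1.2864977, -0.1149464, 0.4604305)
q' = normalize(q + ½dt·q⊗(0,ω)) = (0.6254, -0.2111, 0.1421, -0.7376)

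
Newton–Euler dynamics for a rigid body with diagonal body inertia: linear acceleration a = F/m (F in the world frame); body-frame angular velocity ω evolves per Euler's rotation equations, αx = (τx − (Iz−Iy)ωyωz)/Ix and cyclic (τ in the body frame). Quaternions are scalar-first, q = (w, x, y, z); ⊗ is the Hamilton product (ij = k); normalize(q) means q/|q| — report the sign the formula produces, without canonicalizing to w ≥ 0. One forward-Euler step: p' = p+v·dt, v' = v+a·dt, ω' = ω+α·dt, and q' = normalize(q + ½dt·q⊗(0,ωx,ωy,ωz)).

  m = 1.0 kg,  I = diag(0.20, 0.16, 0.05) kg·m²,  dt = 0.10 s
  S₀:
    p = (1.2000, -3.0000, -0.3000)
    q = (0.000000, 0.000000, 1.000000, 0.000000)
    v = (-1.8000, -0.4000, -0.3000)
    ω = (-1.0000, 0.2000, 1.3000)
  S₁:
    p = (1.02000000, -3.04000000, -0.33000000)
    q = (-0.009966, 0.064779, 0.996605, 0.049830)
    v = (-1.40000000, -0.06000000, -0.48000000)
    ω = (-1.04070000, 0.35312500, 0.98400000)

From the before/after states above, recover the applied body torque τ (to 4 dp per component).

rate change Δω = (-0.04070000, 0.15312500, -0.31600000)
τ = I·(Δω/dt) + ω₀×(Iω₀) = (-0.1100, 0.0500, -0.1500)

τ = (-0.1100, 0.0500, -0.1500)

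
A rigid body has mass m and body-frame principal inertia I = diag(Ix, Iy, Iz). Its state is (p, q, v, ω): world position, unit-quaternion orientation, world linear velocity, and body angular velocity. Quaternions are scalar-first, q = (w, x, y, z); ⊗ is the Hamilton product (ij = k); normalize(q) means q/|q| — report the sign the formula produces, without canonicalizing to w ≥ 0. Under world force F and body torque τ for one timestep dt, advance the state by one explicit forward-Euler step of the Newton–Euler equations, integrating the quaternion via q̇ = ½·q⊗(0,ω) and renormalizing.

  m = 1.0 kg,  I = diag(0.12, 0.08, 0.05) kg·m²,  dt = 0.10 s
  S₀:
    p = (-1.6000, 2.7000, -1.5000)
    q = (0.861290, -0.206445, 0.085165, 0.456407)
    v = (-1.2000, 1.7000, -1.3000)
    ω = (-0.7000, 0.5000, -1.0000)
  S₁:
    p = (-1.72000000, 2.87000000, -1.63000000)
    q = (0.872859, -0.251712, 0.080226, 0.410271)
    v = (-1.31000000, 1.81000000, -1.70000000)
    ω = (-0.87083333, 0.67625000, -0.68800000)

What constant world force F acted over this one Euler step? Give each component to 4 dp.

v₁ − v₀ = (-0.11000000, 0.11000000, -0.40000000)
applied force F = (-1.1000, 1.1000, -4.0000)

F = (-1.1000, 1.1000, -4.0000)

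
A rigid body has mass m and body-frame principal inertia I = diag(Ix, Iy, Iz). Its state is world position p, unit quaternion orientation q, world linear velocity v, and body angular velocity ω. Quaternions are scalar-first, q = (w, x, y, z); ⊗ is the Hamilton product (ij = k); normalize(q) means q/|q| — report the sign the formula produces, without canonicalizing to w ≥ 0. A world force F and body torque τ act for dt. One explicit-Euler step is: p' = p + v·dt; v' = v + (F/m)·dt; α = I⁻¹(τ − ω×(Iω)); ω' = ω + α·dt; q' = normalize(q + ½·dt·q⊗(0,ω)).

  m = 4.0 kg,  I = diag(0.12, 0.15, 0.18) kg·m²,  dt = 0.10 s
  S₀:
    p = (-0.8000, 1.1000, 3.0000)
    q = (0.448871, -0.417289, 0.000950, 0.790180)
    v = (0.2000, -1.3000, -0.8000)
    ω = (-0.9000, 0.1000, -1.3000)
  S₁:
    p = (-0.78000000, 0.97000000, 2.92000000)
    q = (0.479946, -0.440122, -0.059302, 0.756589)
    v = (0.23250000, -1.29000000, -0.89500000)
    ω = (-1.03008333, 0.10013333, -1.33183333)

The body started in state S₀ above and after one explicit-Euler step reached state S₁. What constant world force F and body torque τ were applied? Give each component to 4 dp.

F = (1.3000, 0.4000, -3.8000)
τ = (-0.1600, -0.0700, -0.0600)

Δω = ω₁−ω₀ = (-0.13008333, 0.00013333, -0.03183333)
applied torque τ = (-0.1600, -0.0700, -0.0600)
v₁ − v₀ = (0.03250000, 0.01000000, -0.09500000)
F = m·Δv/dt = (1.3000, 0.4000, -3.8000)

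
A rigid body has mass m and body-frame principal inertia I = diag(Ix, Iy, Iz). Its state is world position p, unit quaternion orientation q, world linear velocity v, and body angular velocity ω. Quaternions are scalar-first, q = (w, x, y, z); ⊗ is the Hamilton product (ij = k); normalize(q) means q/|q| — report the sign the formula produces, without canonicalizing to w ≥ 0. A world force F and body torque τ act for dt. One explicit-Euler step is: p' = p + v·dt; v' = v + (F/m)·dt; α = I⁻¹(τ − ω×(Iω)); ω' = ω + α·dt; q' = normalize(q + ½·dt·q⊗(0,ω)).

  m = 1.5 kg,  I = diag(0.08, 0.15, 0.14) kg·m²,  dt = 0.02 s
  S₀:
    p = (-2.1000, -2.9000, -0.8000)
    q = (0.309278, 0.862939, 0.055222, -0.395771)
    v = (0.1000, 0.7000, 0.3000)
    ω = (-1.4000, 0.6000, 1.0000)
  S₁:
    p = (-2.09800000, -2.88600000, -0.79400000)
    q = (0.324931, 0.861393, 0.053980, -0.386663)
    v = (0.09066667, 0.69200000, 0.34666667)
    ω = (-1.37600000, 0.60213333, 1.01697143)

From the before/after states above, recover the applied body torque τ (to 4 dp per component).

τ = (0.0900, 0.1000, 0.0600)

ω₁ − ω₀ = (0.02400000, 0.00213333, 0.01697143)
ω₀×(Iω₀) = (-0.0060, 0.0840, -0.0588)
τ = I·(Δω/dt) + ω₀×(Iω₀) = (0.0900, 0.1000, 0.0600)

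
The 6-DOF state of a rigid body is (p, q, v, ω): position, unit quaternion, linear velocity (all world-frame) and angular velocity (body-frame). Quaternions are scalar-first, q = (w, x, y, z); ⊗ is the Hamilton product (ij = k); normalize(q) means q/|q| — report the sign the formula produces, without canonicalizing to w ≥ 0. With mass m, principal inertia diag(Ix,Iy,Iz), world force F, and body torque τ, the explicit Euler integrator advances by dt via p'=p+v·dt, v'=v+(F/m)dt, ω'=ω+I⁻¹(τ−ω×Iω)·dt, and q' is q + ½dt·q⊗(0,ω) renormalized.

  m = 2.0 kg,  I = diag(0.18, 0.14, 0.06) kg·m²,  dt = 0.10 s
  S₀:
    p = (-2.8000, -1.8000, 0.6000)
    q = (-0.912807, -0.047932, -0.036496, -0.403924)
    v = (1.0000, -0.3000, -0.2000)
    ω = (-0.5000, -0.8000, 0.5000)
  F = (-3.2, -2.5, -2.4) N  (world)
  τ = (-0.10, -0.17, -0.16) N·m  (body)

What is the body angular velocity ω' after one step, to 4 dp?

(τ − ω×Iω)/I = (-0.7333, -1.0000, -2.4000)
ω + α·dt = (-0.5733, -0.9000, 0.2600)

ω' = (-0.5733, -0.9000, 0.2600)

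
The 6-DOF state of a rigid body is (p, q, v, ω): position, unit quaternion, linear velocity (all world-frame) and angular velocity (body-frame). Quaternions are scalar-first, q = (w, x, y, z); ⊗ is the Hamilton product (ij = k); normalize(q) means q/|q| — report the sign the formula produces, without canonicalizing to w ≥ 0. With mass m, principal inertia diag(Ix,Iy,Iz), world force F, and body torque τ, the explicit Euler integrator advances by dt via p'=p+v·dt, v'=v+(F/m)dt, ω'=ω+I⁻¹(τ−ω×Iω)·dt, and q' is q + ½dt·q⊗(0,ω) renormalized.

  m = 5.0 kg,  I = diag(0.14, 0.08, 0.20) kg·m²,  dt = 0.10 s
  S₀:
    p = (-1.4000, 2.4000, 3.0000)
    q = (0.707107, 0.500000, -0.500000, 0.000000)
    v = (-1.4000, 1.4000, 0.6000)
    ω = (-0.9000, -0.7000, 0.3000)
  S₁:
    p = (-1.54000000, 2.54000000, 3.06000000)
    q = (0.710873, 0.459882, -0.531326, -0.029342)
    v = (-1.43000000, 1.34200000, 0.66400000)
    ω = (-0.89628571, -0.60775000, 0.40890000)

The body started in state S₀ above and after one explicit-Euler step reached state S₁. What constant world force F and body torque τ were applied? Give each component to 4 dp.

Δω = ω₁−ω₀ = (0.00371429, 0.09225000, 0.10890000)
precession coupling = (-0.0252, 0.0162, -0.0378)
I·α + gyro = (-0.0200, 0.0900, 0.1800)
Δv = v₁−v₀ = (-0.03000000, -0.05800000, 0.06400000)
m·(v₁−v₀)/dt = (-1.5000, -2.9000, 3.2000)

F = (-1.5000, -2.9000, 3.2000)
τ = (-0.0200, 0.0900, 0.1800)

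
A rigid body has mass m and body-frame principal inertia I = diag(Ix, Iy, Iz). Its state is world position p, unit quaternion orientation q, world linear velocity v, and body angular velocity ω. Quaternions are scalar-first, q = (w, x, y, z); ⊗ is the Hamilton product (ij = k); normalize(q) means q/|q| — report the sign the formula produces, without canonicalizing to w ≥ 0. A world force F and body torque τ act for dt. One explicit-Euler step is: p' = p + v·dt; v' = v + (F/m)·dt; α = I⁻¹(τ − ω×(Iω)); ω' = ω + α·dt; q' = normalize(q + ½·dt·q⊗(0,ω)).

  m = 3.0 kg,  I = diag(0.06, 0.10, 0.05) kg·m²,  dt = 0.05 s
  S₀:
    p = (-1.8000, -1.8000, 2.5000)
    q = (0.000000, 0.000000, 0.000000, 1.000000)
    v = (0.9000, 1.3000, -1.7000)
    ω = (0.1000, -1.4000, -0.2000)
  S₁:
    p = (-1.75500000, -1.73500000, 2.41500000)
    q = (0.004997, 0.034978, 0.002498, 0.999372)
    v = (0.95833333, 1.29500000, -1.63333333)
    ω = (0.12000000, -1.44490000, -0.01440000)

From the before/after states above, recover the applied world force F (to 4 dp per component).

F = (3.5000, -0.3000, 4.0000)

Δv = v₁−v₀ = (0.05833333, -0.00500000, 0.06666667)
m·(v₁−v₀)/dt = (3.5000, -0.3000, 4.0000)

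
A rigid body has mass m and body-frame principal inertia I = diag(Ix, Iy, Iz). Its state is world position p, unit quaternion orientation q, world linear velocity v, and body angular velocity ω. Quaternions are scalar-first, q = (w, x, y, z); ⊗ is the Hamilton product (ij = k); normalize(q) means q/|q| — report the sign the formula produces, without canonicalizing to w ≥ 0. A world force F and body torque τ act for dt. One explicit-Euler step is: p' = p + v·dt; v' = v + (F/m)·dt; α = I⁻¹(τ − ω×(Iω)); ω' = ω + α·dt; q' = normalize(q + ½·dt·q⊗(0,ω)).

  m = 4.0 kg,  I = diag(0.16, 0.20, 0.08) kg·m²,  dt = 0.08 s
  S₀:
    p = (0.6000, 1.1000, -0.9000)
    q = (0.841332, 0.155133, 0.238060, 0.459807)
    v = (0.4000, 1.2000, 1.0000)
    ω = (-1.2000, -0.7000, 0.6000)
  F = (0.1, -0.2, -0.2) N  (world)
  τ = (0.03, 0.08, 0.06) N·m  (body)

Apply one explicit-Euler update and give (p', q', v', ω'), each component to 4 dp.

p' = (0.6320, 1.1960, -0.8200)
q' = (0.8429, 0.1331, 0.1884, 0.4862)
v' = (0.4020, 1.1960, 0.9960)
ω' = (-1.2102, -0.6450, 0.6264)

gyro term ω×Iω = (0.0504, -0.0576, 0.0336)
α = I⁻¹(τ − ω×Iω) = (-0.1275, 0.6880, 0.3300)
ω' = ω + α·dt = (-1.2102, -0.6450, 0.6264)
2q̇ = q⊗(0,ω) = (0.0769174, -0.5448975, -1.2337806, 0.6818781)
updated quaternion q' = (0.8429, 0.1331, 0.1884, 0.4862)
a = F/m = (0.0250, -0.0500, -0.0500)
p + v·dt = (0.6320, 1.1960, -0.8200)
v + (F/m)dt = (0.4020, 1.1960, 0.9960)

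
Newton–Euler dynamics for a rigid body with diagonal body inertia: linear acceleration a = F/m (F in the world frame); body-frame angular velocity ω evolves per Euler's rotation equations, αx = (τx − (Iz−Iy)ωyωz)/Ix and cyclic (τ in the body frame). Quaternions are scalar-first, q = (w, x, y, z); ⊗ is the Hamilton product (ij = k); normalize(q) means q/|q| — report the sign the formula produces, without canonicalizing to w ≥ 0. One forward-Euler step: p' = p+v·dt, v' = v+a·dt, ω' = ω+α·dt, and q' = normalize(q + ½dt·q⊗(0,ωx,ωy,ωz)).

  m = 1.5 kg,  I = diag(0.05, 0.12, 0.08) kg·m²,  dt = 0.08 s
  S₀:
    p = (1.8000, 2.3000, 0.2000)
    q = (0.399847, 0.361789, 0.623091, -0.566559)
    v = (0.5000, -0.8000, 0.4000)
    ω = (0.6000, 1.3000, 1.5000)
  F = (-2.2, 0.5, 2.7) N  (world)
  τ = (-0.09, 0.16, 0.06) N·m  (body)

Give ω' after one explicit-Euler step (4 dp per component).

α = I⁻¹(τ − ω×Iω) = (-0.2400, 1.5583, 0.0675)
new body rate ω' = (0.5808, 1.4247, 1.5054)

ω' = (0.5808, 1.4247, 1.5054)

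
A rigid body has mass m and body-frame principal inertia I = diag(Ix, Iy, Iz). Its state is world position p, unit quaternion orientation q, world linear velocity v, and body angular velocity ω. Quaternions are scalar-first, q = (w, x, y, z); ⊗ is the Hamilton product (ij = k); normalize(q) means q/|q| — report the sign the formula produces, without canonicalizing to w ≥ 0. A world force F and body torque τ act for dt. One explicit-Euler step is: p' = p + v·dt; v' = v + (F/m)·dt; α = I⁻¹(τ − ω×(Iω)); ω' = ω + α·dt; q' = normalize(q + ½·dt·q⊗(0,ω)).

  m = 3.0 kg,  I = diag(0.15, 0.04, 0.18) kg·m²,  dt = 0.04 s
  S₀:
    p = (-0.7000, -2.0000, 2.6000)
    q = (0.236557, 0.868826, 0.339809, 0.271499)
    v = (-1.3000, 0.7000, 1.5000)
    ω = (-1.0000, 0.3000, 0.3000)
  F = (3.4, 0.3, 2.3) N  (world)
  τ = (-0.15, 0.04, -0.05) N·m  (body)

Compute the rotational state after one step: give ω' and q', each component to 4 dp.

ω' = (-1.0434, 0.3310, 0.2816)
q' = (0.2502, 0.8643, 0.3305, 0.2849)

precession coupling ω×(Iω) = (0.0126, 0.0090, 0.0330)
(τ − ω×Iω)/I = (-1.0840, 0.7750, -0.4611)
ω' = ω + α·dt = (-1.0434, 0.3310, 0.2816)
2q̇ = q⊗(0,ω) = (0.6854336, -0.2160640, -0.4611797, 0.6714239)
updated quaternion q' = (0.2502, 0.8643, 0.3305, 0.2849)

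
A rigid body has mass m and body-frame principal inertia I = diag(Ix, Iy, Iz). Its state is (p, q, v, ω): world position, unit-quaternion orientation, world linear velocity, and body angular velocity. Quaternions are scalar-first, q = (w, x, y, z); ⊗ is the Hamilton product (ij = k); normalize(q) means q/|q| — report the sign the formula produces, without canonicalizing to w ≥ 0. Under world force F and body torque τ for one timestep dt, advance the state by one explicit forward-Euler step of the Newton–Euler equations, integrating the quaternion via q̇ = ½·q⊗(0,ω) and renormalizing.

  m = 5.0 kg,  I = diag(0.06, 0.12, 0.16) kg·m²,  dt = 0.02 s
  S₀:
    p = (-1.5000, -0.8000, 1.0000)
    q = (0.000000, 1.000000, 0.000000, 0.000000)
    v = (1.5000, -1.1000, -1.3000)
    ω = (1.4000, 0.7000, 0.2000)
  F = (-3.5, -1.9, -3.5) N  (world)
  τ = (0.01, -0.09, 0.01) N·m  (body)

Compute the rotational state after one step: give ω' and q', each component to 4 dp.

ω' = (1.4015, 0.6897, 0.1939)
q' = (-0.0140, 0.9999, -0.0020, 0.0070)

gyro term ω×Iω = (0.0056, -0.0280, 0.0588)
α = I⁻¹(τ − ω×Iω) = (0.0733, -0.5167, -0.3050)
ω' = ω + α·dt = (1.4015, 0.6897, 0.1939)
Hamilton product q⊗(0,ω) = (-1.4000000, 0.0000000, -0.2000000, 0.7000000)
updated quaternion q' = (-0.0140, 0.9999, -0.0020, 0.0070)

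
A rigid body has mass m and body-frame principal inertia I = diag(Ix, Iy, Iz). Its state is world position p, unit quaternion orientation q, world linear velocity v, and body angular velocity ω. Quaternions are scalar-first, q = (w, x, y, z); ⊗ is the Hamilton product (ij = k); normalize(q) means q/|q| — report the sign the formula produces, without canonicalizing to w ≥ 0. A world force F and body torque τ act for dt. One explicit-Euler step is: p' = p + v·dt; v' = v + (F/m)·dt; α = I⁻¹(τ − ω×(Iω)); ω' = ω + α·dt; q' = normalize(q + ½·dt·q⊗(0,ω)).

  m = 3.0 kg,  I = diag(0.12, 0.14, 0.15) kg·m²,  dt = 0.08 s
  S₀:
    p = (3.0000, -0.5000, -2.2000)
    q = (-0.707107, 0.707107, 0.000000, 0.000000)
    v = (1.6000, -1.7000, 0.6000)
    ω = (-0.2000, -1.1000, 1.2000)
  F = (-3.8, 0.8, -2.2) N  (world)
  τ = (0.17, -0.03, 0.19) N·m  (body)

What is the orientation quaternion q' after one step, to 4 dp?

2q̇ = q⊗(0,ω) = (0.1414214, 0.1414214, -0.0707107, -1.6263461)
updated quaternion q' = (-0.6999, 0.7112, -0.0028, -0.0649)

q' = (-0.6999, 0.7112, -0.0028, -0.0649)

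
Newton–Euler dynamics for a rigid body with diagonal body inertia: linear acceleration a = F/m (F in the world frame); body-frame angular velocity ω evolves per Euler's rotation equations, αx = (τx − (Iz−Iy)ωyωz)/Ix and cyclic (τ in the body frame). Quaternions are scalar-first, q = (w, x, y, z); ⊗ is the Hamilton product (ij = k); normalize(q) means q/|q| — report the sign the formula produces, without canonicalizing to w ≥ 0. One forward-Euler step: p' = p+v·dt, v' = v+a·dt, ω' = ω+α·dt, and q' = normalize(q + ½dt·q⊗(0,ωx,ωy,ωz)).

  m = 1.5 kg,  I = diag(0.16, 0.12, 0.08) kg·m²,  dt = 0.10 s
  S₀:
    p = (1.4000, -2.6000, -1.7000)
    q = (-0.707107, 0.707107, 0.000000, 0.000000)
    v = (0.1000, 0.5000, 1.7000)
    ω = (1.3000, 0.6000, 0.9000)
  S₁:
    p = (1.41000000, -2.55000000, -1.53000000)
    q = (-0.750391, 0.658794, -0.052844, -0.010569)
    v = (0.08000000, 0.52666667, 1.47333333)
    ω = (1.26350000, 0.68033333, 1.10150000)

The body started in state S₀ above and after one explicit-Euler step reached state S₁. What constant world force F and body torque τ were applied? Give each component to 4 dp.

Δω = ω₁−ω₀ = (-0.03650000, 0.08033333, 0.20150000)
precession coupling = (-0.0216, 0.0936, -0.0312)
I·α + gyro = (-0.0800, 0.1900, 0.1300)
v₁ − v₀ = (-0.02000000, 0.02666667, -0.22666667)
applied force F = (-0.3000, 0.4000, -3.4000)

F = (-0.3000, 0.4000, -3.4000)
τ = (-0.0800, 0.1900, 0.1300)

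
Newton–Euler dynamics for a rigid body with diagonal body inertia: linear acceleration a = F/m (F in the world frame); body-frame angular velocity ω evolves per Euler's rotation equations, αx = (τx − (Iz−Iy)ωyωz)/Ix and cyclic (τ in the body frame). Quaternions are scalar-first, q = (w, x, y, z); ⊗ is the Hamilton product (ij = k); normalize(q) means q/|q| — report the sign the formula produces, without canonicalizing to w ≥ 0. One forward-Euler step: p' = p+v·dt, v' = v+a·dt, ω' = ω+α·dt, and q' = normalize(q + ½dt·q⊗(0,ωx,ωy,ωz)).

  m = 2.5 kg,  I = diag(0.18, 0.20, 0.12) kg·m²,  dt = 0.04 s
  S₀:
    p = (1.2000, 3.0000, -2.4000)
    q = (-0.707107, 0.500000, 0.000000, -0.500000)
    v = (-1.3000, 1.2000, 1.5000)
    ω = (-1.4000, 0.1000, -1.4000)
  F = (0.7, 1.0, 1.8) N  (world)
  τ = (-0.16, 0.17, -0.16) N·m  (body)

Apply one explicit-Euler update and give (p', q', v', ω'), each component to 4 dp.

p' = (1.1480, 3.0480, -2.3400)
q' = (-0.7066, 0.5204, 0.0266, -0.4788)
v' = (-1.2888, 1.2160, 1.5288)
ω' = (-1.4380, 0.1105, -1.4524)

linear accel F/m = (0.2800, 0.4000, 0.7200)
p' = p + v·dt = (1.1480, 3.0480, -2.3400)
new velocity v' = (-1.2888, 1.2160, 1.5288)
α = I⁻¹(τ − ω×Iω) = (-0.9511, 0.2620, -1.3100)
ω + α·dt = (-1.4380, 0.1105, -1.4524)
2q̇ = q⊗(0,ω) = (0.0000000, 1.0399498, 1.3292893, 1.0399498)
q' = normalize(q + ½dt·q⊗(0,ω)) = (-0.7066, 0.5204, 0.0266, -0.4788)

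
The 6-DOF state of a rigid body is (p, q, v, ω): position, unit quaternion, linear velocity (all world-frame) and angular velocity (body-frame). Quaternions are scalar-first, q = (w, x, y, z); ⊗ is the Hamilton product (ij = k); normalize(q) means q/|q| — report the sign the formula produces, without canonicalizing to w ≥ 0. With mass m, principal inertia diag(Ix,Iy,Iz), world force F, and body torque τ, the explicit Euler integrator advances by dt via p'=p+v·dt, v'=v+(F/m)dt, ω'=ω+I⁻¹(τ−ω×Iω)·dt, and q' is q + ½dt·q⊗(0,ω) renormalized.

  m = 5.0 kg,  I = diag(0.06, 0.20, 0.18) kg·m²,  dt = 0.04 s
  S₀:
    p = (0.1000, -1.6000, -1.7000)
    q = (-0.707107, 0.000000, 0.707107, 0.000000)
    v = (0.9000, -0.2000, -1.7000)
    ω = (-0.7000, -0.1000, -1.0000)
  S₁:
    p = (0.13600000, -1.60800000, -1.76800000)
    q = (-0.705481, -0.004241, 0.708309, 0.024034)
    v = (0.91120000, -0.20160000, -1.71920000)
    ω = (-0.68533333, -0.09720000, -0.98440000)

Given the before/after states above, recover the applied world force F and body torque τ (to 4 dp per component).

F = (1.4000, -0.2000, -2.4000)
τ = (0.0200, -0.0700, 0.0800)

Δv = v₁−v₀ = (0.01120000, -0.00160000, -0.01920000)
m·(v₁−v₀)/dt = (1.4000, -0.2000, -2.4000)
ω₁ − ω₀ = (0.01466667, 0.00280000, 0.01560000)
I·α + gyro = (0.0200, -0.0700, 0.0800)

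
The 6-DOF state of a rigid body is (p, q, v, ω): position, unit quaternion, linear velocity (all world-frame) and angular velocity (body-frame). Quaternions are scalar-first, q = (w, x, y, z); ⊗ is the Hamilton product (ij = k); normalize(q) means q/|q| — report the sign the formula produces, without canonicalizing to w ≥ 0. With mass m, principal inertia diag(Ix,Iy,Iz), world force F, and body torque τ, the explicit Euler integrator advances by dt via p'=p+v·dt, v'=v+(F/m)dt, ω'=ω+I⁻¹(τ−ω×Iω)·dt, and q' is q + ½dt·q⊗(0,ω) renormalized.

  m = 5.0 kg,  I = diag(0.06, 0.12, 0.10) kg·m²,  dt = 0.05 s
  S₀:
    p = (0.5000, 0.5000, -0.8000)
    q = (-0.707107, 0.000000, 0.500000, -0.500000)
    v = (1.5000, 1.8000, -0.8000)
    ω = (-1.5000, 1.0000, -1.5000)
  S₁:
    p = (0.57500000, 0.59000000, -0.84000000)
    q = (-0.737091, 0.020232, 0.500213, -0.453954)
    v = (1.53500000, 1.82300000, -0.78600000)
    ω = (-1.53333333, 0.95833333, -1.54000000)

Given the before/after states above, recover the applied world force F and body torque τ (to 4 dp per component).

F = (3.5000, 2.3000, 1.4000)
τ = (-0.0100, -0.1900, -0.1700)

Δω = ω₁−ω₀ = (-0.03333333, -0.04166667, -0.04000000)
precession coupling = (0.0300, -0.0900, -0.0900)
I·α + gyro = (-0.0100, -0.1900, -0.1700)
Δv = v₁−v₀ = (0.03500000, 0.02300000, 0.01400000)
F = m·Δv/dt = (3.5000, 2.3000, 1.4000)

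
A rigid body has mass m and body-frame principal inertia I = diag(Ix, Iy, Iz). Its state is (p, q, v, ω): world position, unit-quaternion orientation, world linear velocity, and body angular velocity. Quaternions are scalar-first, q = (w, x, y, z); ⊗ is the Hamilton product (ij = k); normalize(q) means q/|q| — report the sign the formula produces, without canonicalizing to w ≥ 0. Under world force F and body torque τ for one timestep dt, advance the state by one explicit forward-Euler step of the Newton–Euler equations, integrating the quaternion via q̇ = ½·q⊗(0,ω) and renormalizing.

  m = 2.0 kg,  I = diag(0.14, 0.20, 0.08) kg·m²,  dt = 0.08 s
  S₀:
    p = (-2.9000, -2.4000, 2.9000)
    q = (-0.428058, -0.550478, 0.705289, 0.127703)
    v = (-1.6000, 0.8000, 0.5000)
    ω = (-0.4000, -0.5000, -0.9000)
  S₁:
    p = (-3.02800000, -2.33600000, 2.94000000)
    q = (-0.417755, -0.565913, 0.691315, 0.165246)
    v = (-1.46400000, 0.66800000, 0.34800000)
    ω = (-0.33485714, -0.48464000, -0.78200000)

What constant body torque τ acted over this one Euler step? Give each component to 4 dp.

Δω = ω₁−ω₀ = (0.06514286, 0.01536000, 0.11800000)
I·α + gyro = (0.0600, 0.0600, 0.1300)

τ = (0.0600, 0.0600, 0.1300)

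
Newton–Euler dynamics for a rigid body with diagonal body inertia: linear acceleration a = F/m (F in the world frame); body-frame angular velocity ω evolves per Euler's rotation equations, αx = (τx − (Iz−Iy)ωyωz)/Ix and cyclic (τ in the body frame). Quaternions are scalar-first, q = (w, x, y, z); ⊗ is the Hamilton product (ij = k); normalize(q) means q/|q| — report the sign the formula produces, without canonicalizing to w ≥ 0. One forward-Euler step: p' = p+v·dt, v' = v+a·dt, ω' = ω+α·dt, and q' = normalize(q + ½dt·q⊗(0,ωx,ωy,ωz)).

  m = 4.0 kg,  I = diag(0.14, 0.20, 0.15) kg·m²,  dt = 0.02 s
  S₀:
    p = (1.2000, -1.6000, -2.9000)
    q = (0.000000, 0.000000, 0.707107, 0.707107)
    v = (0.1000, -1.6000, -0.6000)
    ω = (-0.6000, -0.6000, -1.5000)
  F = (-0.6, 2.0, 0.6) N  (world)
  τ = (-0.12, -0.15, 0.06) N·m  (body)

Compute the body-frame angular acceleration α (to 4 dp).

gyro term ω×Iω = (-0.0450, -0.0090, 0.0216)
α = I⁻¹(τ − ω×Iω) = (-0.5357, -0.7050, 0.2560)

α = (-0.5357, -0.7050, 0.2560)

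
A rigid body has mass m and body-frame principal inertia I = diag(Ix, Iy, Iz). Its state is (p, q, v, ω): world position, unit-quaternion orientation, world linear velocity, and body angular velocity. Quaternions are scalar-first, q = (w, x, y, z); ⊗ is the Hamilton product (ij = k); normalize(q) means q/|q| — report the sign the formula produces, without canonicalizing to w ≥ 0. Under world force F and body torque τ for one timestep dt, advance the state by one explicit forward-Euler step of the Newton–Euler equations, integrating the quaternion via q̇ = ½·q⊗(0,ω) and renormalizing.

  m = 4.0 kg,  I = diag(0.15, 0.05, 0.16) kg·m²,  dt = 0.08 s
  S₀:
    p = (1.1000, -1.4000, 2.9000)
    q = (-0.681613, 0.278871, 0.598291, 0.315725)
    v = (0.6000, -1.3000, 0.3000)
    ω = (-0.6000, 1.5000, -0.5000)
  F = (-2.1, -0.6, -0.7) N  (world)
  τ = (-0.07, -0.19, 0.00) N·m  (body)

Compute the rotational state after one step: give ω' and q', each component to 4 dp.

precession coupling ω×(Iω) = (-0.0825, -0.0030, 0.0900)
angular accel α = (0.0833, -3.7400, -0.5625)
ω' = ω + α·dt = (-0.5933, 1.2008, -0.5450)
2q̇ = q⊗(0,ω) = (-0.5722514, -0.3637652, -1.0724190, 1.1180876)
updated quaternion q' = (-0.7029, 0.2637, 0.5541, 0.3596)

ω' = (-0.5933, 1.2008, -0.5450)
q' = (-0.7029, 0.2637, 0.5541, 0.3596)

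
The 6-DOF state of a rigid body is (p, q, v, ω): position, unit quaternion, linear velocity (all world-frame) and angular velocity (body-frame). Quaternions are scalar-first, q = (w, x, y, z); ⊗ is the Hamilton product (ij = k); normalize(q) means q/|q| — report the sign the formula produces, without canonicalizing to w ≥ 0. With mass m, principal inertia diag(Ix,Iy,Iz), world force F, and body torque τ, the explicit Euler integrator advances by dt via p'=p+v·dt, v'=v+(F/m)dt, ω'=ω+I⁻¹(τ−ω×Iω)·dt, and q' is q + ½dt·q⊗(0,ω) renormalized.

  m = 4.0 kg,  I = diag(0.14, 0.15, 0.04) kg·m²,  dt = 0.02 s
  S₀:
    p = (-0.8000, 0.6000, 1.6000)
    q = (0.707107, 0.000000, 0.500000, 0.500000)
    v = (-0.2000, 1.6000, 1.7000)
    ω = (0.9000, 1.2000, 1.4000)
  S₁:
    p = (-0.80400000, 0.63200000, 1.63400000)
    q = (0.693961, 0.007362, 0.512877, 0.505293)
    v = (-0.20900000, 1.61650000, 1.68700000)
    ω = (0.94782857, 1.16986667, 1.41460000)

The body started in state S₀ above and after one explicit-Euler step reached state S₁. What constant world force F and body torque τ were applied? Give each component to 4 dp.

velocity change Δv = (-0.00900000, 0.01650000, -0.01300000)
applied force F = (-1.8000, 3.3000, -2.6000)
rate change Δω = (0.04782857, -0.03013333, 0.01460000)
τ = I·(Δω/dt) + ω₀×(Iω₀) = (0.1500, -0.1000, 0.0400)

F = (-1.8000, 3.3000, -2.6000)
τ = (0.1500, -0.1000, 0.0400)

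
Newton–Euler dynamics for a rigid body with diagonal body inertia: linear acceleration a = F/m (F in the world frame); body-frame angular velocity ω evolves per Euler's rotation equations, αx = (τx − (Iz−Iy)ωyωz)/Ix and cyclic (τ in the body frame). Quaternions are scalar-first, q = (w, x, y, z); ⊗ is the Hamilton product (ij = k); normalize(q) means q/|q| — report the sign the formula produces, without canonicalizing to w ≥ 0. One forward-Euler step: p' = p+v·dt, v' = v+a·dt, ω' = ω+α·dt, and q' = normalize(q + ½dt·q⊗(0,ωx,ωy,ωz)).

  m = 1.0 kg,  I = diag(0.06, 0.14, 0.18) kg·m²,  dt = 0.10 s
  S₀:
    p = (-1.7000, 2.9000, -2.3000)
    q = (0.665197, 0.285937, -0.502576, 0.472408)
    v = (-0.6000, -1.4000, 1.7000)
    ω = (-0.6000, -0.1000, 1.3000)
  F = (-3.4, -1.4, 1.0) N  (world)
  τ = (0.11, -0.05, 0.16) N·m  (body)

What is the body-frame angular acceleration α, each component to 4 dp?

α = (1.9200, -1.0257, 0.8622)

ω×(Iω) gyroscopic = (-0.0052, 0.0936, 0.0048)
(τ − ω×Iω)/I = (1.9200, -1.0257, 0.8622)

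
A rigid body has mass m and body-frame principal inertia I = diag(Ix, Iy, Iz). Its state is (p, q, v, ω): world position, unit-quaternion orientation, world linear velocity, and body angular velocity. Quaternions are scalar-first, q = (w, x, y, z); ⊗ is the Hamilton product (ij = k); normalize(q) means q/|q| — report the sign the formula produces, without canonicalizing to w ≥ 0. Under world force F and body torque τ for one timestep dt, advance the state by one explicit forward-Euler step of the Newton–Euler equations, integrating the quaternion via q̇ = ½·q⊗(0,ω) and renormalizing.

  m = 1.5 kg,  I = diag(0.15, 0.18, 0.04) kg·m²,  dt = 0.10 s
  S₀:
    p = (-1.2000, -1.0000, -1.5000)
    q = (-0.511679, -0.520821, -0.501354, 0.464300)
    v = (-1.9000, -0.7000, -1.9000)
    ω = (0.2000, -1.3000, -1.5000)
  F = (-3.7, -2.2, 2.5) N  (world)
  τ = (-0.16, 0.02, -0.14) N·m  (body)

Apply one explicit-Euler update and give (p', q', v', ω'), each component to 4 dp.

linear accel F/m = (-2.4667, -1.4667, 1.6667)
new position p' = (-1.3900, -1.0700, -1.6900)
new velocity v' = (-2.1467, -0.8467, -1.7333)
gyro term ω×Iω = (-0.2730, -0.0330, -0.0078)
(τ − ω×Iω)/I = (0.7533, 0.2944, -3.3050)
ω' = ω + α·dt = (0.2753, -1.2706, -1.8305)
2q̇ = q⊗(0,ω) = (0.1488540, 1.2532852, -0.0231888, 1.5448566)
q + ½dt·q⊗(0,ω), renormalized = (-0.5017, -0.4559, -0.5000, 0.5389)

p' = (-1.3900, -1.0700, -1.6900)
q' = (-0.5017, -0.4559, -0.5000, 0.5389)
v' = (-2.1467, -0.8467, -1.7333)
ω' = (0.2753, -1.2706, -1.8305)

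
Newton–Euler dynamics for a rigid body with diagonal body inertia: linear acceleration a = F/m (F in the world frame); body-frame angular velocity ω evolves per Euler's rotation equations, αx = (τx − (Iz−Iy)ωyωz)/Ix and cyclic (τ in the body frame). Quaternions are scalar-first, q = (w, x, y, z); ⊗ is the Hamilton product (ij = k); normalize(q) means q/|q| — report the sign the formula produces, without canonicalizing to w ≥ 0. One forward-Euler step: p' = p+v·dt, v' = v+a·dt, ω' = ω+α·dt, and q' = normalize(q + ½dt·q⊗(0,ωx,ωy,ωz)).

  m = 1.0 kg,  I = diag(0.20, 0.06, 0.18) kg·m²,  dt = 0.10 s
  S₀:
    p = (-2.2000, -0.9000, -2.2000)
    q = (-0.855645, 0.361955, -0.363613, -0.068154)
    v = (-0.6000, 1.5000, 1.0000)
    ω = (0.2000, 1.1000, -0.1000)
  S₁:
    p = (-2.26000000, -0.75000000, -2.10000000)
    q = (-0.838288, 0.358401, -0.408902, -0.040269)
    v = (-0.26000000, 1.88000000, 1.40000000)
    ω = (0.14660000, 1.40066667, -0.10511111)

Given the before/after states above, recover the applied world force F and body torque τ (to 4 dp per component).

Δv = v₁−v₀ = (0.34000000, 0.38000000, 0.40000000)
F = m·Δv/dt = (3.4000, 3.8000, 4.0000)
ω₁ − ω₀ = (-0.05340000, 0.30066667, -0.00511111)
applied torque τ = (-0.1200, 0.1800, -0.0400)

F = (3.4000, 3.8000, 4.0000)
τ = (-0.1200, 0.1800, -0.0400)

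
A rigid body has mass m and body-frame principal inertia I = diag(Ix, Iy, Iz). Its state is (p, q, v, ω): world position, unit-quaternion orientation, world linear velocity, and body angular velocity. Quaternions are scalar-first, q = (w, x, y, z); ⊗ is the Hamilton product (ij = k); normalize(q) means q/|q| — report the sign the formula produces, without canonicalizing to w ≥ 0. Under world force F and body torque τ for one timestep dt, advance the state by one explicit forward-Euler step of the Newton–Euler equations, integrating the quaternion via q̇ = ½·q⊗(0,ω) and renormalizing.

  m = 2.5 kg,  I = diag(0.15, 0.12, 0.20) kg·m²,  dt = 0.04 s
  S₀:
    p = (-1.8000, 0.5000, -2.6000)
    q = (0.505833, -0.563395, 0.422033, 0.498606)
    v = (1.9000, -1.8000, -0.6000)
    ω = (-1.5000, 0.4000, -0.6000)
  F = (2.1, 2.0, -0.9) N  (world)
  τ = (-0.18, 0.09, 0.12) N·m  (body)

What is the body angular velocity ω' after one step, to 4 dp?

ω' = (-1.5429, 0.4450, -0.5796)

α = I⁻¹(τ − ω×Iω) = (-1.0720, 1.1250, 0.5100)
ω' = ω + α·dt = (-1.5429, 0.4450, -0.5796)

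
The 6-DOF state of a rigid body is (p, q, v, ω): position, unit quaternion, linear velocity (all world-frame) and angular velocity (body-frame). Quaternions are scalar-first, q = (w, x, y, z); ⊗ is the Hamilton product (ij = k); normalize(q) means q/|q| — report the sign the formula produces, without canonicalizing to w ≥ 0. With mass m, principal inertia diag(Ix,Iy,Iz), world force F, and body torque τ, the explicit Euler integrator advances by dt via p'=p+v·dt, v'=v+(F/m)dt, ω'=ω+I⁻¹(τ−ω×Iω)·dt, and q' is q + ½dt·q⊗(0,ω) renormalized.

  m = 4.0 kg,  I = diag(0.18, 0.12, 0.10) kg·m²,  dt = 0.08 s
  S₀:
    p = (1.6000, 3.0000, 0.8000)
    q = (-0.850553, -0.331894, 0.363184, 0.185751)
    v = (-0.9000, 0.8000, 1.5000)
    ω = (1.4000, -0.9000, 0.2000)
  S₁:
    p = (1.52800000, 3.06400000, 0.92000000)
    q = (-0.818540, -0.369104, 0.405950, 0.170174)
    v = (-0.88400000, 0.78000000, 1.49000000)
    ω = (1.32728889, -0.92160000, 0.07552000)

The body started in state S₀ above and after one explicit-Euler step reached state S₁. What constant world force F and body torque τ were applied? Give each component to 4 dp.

rate change Δω = (-0.07271111, -0.02160000, -0.12448000)
τ = I·(Δω/dt) + ω₀×(Iω₀) = (-0.1600, -0.0100, -0.0800)
velocity change Δv = (0.01600000, -0.02000000, -0.01000000)
applied force F = (0.8000, -1.0000, -0.5000)

F = (0.8000, -1.0000, -0.5000)
τ = (-0.1600, -0.0100, -0.0800)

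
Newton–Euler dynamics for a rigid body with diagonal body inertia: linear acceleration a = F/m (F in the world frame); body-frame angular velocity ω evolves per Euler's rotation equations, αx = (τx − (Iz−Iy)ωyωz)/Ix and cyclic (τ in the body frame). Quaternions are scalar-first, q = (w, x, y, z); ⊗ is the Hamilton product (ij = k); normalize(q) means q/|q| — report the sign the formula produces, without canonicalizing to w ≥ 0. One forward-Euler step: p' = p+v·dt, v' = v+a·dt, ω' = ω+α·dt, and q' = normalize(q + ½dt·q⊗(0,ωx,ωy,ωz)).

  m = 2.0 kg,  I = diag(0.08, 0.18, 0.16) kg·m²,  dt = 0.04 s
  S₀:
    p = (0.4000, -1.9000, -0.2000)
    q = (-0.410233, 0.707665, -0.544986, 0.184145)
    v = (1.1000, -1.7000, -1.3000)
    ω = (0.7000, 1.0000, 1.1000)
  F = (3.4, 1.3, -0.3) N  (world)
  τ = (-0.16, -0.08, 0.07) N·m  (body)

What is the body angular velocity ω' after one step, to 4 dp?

ω' = (0.6310, 0.9959, 1.1000)

ω×(Iω) gyroscopic = (-0.0220, -0.0616, 0.0700)
(τ − ω×Iω)/I = (-1.7250, -0.1022, 0.0000)
ω + α·dt = (0.6310, 0.9959, 1.1000)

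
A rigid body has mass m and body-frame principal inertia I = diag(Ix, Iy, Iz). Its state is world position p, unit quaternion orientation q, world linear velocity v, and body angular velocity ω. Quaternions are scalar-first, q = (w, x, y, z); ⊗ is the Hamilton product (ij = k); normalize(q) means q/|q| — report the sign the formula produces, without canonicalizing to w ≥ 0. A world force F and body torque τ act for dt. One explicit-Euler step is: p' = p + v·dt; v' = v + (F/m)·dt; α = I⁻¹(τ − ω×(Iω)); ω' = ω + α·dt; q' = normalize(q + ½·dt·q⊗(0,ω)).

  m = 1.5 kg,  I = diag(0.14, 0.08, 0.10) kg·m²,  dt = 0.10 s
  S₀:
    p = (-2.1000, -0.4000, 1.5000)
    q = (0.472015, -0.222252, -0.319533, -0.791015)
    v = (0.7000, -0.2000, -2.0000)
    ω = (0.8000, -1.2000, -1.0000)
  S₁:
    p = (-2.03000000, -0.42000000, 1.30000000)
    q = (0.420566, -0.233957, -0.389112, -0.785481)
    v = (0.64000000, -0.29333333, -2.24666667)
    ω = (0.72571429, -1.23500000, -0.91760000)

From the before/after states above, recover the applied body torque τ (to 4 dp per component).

τ = (-0.0800, -0.0600, 0.1400)

ω₁ − ω₀ = (-0.07428571, -0.03500000, 0.08240000)
I·α + gyro = (-0.0800, -0.0600, 0.1400)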